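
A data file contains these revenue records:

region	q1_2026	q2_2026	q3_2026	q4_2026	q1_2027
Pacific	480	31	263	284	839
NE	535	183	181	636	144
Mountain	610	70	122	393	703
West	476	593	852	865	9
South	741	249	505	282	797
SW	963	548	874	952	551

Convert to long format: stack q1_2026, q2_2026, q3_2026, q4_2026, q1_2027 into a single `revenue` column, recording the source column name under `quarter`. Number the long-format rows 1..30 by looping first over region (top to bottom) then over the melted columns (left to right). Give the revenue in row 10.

144

30 rows total (6 × 5). Row 10: index ⌊(10-1)/5⌋ = 1 into region → NE; (10-1) mod 5 = 4 into the melted columns → q1_2027.
So row 10 is (NE, q1_2027, 144); revenue = 144.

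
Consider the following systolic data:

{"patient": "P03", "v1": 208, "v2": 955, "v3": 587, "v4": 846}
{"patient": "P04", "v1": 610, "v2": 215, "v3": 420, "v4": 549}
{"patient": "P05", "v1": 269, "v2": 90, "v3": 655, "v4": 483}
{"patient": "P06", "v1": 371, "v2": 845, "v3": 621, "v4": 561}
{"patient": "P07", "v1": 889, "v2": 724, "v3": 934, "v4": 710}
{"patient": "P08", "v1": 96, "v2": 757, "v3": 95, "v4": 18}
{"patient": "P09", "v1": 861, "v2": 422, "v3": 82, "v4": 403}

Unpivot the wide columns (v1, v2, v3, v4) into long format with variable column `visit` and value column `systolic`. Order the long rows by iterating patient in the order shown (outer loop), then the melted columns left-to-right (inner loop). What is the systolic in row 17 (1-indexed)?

889

28 rows total (7 × 4). Row 17: index ⌊(17-1)/4⌋ = 4 into patient → P07; (17-1) mod 4 = 0 into the melted columns → v1.
So row 17 is (P07, v1, 889); systolic = 889.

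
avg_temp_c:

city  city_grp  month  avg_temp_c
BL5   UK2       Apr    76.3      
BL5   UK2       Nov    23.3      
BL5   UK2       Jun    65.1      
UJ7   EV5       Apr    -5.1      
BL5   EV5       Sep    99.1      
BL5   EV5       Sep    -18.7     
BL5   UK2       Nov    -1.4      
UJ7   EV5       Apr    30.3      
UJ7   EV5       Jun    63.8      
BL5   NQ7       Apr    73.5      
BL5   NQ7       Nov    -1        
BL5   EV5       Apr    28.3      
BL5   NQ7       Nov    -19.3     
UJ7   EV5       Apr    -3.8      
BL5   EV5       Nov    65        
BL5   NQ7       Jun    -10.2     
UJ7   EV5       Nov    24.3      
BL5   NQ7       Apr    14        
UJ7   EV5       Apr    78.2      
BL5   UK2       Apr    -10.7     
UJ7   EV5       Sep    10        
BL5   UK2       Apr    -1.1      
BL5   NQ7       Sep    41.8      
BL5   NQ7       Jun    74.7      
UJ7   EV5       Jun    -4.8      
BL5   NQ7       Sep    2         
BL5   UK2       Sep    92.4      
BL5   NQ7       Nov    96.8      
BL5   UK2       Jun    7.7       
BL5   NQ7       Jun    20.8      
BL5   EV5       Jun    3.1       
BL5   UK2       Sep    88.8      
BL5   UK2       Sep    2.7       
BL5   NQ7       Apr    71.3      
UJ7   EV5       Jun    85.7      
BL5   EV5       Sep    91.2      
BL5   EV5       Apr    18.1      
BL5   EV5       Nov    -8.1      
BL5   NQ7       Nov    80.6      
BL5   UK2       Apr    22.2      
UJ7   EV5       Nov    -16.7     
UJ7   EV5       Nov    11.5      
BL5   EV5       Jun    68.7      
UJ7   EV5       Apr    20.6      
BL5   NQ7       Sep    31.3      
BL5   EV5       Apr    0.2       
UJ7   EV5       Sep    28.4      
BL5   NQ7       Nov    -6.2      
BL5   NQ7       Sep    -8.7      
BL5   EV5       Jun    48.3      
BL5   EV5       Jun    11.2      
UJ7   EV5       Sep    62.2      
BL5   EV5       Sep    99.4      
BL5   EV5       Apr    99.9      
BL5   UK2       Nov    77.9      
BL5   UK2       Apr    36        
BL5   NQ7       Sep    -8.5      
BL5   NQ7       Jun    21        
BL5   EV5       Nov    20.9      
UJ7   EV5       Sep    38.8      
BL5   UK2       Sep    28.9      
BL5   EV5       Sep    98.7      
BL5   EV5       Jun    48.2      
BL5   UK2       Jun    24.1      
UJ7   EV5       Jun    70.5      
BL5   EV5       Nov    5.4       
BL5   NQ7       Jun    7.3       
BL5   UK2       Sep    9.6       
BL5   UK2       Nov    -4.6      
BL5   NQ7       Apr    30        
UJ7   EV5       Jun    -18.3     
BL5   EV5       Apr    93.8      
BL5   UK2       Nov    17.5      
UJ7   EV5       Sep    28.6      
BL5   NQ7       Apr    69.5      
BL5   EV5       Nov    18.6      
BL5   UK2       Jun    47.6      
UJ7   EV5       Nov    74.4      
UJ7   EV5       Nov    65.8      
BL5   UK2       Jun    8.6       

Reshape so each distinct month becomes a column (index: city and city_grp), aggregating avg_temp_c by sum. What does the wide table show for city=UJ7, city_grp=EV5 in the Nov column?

Rows with city=UJ7, city_grp=EV5 and month=Nov: avg_temp_c values are 24.3, -16.7, 11.5, 74.4, 65.8.
24.3 + -16.7 + 11.5 + 74.4 + 65.8 = 159.3.

159.3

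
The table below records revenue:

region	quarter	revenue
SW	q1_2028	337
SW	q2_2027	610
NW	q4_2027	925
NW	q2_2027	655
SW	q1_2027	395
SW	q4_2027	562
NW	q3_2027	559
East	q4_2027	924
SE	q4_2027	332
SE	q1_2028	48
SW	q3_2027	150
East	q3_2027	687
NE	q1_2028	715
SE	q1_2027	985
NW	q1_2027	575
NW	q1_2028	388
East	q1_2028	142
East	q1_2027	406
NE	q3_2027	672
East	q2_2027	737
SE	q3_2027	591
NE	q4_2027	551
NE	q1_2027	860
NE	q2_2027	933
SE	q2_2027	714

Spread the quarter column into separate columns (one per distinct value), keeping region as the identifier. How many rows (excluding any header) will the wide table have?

5 distinct region values → 5 rows.

5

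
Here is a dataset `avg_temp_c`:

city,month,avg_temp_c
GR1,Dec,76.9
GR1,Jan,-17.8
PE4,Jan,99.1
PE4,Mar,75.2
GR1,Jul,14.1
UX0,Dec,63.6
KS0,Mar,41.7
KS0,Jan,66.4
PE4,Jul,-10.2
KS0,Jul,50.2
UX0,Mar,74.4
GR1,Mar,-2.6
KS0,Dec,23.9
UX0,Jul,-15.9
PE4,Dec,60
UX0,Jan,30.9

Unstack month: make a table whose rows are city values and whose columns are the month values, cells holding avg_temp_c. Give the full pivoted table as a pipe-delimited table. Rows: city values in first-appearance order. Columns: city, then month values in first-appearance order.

| city | Dec | Jan | Mar | Jul |
| GR1 | 76.9 | -17.8 | -2.6 | 14.1 |
| PE4 | 60 | 99.1 | 75.2 | -10.2 |
| UX0 | 63.6 | 30.9 | 74.4 | -15.9 |
| KS0 | 23.9 | 66.4 | 41.7 | 50.2 |

Columns: city plus the 4 distinct month values (Dec, Jan, Mar, Jul).
For example, row GR1 column Dec takes avg_temp_c=76.9 from the long row (GR1, Dec).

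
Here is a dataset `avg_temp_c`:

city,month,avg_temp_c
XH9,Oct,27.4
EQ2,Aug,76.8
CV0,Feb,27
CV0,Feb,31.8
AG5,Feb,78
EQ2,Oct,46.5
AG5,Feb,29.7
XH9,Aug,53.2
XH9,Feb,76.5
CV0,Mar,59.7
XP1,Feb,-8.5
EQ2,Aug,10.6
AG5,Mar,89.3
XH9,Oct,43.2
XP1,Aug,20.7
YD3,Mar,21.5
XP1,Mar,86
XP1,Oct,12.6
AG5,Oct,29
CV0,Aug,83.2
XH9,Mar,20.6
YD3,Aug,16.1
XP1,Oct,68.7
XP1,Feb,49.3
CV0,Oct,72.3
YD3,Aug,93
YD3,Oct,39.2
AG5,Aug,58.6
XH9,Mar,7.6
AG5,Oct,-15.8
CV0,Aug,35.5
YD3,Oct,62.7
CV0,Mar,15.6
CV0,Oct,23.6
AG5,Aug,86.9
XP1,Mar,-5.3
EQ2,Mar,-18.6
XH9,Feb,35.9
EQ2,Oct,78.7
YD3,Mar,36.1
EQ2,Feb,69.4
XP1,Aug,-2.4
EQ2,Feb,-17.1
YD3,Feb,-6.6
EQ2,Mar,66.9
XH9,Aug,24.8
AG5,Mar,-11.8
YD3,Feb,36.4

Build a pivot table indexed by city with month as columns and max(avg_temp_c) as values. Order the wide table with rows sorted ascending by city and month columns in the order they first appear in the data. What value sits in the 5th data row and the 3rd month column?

With rows sorted ascending by city, row 5 is city=XP1. month columns in first-appearance order: Oct, Aug, Feb, Mar; column 3 is Feb.
Long rows with city=XP1, month=Feb: max(-8.5, 49.3) = 49.3.

49.3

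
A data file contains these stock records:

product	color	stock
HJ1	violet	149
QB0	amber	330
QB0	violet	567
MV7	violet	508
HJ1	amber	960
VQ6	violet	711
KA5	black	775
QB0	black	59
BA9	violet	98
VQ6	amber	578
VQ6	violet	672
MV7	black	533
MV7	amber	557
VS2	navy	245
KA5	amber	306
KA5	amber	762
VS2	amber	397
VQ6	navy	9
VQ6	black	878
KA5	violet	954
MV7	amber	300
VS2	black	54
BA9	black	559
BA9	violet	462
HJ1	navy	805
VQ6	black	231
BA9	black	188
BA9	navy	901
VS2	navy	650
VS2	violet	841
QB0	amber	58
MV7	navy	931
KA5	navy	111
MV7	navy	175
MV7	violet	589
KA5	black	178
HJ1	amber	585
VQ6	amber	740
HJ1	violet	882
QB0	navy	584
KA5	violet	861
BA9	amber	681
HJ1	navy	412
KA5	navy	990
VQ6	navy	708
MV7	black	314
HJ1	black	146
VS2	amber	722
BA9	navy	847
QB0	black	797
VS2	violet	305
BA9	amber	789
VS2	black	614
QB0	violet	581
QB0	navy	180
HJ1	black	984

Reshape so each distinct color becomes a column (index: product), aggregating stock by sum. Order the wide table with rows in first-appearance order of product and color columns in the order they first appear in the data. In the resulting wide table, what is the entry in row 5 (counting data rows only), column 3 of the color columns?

With rows in first-appearance order of product, row 5 is product=KA5. color columns in first-appearance order: violet, amber, black, navy; column 3 is black.
Long rows with product=KA5, color=black: 775 + 178 = 953.

953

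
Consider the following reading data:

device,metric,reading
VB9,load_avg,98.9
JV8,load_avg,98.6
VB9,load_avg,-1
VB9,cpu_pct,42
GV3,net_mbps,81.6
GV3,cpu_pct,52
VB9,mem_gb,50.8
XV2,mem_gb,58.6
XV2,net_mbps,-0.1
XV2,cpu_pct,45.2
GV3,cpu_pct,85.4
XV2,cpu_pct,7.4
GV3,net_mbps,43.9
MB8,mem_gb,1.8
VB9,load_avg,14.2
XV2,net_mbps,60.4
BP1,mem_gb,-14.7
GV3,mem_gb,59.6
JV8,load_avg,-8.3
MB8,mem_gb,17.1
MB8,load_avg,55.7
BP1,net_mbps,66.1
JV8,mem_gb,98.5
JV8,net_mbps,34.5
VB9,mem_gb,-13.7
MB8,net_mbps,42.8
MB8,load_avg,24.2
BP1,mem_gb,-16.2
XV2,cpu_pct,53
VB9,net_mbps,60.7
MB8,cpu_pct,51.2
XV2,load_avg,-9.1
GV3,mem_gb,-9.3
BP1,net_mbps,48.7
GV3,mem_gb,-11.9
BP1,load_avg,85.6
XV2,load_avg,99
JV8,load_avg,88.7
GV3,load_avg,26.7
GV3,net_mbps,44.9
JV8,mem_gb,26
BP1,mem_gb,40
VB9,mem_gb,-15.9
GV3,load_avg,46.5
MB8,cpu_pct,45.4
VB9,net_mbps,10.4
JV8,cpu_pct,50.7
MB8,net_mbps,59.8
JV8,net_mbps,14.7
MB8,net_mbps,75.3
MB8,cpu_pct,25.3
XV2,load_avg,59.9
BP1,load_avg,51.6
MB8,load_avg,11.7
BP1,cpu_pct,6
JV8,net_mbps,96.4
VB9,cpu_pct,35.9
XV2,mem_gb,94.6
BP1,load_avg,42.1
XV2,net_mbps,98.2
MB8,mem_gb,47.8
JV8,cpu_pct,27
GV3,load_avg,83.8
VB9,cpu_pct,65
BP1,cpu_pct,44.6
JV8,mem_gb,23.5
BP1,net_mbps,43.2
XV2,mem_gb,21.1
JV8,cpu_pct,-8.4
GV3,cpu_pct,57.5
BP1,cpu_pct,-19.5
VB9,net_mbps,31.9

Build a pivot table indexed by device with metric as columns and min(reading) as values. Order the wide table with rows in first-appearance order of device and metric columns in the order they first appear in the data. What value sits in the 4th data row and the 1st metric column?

With rows in first-appearance order of device, row 4 is device=XV2. metric columns in first-appearance order: load_avg, cpu_pct, net_mbps, mem_gb; column 1 is load_avg.
Long rows with device=XV2, metric=load_avg: min(-9.1, 99, 59.9) = -9.1.

-9.1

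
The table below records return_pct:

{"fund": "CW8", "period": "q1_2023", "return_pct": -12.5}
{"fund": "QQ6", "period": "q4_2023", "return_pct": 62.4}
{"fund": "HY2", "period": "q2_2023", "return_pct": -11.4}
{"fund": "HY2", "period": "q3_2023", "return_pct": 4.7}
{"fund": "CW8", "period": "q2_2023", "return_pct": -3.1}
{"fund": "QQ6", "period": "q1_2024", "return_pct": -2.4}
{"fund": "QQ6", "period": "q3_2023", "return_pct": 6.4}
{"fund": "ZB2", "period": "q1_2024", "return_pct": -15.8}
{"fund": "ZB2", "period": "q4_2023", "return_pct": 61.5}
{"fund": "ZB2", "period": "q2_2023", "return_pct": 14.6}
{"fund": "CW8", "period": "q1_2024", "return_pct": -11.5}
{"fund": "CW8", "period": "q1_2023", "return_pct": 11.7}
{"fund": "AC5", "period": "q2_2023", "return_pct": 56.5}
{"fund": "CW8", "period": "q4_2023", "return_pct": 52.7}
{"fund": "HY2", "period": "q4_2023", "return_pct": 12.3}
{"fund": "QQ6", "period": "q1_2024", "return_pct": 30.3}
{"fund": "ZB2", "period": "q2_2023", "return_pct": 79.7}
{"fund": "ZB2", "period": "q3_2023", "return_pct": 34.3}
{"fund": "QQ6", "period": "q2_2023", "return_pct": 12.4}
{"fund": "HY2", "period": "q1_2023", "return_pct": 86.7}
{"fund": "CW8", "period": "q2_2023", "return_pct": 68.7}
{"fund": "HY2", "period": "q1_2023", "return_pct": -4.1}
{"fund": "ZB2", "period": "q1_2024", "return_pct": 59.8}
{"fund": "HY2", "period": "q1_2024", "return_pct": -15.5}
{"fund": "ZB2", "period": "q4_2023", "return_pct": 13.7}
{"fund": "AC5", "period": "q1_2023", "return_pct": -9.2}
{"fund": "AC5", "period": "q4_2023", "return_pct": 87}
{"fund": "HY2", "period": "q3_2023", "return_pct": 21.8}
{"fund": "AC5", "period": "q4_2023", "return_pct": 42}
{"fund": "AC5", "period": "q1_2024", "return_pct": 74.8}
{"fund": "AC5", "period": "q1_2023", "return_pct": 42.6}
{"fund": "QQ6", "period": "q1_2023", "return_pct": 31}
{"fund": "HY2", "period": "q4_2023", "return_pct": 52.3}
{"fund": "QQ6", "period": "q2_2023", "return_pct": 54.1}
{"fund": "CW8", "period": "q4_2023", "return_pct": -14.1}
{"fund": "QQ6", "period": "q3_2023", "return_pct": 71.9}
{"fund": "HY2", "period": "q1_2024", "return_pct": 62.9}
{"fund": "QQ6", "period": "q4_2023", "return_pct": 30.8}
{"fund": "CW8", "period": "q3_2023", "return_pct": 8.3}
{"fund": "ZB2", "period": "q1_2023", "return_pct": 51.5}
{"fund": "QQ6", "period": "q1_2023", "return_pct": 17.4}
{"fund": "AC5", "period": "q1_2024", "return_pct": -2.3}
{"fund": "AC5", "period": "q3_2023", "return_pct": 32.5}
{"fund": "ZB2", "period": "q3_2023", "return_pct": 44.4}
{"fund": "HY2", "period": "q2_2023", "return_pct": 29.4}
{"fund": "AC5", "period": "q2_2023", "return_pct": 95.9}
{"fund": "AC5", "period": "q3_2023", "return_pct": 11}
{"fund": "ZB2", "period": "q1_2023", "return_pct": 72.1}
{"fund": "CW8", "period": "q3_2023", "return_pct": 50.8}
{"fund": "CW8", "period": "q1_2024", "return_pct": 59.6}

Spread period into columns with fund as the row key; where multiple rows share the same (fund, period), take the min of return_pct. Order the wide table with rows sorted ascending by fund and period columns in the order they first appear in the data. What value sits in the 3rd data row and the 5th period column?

With rows sorted ascending by fund, row 3 is fund=HY2. period columns in first-appearance order: q1_2023, q4_2023, q2_2023, q3_2023, q1_2024; column 5 is q1_2024.
Long rows with fund=HY2, period=q1_2024: min(-15.5, 62.9) = -15.5.

-15.5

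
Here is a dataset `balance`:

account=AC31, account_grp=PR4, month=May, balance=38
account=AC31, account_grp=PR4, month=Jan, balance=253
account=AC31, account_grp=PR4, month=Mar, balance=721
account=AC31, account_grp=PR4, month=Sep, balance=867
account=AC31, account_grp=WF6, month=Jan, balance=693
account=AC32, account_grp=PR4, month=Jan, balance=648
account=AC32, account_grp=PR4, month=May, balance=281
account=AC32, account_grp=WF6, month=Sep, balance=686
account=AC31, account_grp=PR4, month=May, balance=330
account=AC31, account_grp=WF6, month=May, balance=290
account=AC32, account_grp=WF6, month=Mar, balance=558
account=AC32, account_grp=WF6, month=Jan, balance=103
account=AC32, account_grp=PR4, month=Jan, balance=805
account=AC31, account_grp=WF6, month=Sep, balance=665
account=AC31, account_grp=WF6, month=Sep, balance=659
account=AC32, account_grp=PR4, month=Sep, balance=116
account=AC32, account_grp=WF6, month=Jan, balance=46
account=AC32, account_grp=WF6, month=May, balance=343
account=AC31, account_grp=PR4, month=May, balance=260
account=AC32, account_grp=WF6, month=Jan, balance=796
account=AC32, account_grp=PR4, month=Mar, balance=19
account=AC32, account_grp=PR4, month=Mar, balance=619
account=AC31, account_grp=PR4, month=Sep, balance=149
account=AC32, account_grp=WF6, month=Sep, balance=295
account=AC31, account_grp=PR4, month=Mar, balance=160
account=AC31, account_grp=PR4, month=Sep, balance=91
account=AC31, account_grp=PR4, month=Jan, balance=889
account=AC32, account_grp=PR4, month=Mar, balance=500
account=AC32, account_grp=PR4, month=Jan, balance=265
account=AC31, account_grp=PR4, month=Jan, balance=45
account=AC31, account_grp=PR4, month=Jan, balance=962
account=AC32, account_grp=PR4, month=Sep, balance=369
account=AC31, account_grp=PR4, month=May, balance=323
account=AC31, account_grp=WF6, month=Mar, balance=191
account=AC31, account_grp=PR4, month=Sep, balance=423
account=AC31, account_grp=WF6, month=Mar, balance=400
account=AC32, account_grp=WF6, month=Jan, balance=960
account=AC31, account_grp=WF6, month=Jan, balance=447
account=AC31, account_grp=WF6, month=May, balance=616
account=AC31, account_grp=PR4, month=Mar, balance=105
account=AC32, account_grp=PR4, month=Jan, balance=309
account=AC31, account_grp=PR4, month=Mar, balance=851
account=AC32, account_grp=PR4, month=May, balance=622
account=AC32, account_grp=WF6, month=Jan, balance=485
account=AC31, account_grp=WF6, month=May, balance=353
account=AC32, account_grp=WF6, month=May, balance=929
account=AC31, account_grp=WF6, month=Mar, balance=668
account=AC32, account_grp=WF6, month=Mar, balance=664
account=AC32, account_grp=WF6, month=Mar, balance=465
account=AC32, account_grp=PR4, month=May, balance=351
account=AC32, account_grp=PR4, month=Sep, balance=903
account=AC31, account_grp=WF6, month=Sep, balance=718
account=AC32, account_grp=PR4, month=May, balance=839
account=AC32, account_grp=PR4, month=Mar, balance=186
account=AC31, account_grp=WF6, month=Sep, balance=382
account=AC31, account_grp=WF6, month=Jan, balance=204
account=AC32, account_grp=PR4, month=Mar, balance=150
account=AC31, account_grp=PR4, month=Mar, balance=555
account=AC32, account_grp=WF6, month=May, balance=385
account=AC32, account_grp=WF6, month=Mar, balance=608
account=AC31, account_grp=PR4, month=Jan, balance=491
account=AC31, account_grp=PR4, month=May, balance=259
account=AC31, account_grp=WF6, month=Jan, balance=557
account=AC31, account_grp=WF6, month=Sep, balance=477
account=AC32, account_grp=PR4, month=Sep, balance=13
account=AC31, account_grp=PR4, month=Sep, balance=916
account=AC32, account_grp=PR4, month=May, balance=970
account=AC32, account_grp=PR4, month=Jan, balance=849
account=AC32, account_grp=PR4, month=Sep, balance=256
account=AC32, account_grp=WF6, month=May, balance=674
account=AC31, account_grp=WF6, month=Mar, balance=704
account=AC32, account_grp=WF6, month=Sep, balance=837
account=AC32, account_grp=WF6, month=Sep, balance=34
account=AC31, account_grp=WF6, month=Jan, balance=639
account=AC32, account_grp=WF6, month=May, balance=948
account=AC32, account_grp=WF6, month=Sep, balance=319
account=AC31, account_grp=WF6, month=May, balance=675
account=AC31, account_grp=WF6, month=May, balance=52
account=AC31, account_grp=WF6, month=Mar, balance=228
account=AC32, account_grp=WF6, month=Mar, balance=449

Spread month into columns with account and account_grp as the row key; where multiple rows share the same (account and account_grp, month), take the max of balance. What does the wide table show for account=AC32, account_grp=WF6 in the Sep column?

Rows with account=AC32, account_grp=WF6 and month=Sep: balance values are 686, 295, 837, 34, 319.
max(686, 295, 837, 34, 319) = 837.

837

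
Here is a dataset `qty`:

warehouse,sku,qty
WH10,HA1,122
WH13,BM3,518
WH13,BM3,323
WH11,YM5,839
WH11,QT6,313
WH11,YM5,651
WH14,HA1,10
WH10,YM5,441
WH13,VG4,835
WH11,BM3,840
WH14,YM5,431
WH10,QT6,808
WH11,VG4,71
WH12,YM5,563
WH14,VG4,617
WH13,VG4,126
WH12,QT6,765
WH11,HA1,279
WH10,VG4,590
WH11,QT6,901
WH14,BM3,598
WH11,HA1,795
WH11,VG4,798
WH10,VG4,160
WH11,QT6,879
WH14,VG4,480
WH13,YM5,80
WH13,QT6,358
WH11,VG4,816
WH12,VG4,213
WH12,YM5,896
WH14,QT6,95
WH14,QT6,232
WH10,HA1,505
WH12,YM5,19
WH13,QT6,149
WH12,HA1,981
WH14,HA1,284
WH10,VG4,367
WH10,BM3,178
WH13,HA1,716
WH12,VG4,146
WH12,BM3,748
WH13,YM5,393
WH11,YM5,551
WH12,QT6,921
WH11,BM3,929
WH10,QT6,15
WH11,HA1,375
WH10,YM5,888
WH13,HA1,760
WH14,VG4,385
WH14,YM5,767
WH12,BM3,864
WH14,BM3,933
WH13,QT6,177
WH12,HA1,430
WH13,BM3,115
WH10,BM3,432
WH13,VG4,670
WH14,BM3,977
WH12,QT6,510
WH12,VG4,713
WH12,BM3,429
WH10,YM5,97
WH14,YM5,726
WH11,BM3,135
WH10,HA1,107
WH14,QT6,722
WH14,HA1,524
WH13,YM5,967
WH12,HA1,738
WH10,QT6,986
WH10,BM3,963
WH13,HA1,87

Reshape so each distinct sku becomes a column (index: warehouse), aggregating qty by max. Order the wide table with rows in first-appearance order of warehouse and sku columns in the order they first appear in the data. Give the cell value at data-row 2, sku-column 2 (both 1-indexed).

With rows in first-appearance order of warehouse, row 2 is warehouse=WH13. sku columns in first-appearance order: HA1, BM3, YM5, QT6, VG4; column 2 is BM3.
Long rows with warehouse=WH13, sku=BM3: max(518, 323, 115) = 518.

518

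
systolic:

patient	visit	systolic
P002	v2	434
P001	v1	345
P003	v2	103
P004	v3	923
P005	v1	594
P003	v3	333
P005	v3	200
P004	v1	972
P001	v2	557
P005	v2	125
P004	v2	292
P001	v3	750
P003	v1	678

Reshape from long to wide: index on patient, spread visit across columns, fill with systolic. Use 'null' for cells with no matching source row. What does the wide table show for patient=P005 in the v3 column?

The long row with patient=P005, visit=v3 has systolic=200.

200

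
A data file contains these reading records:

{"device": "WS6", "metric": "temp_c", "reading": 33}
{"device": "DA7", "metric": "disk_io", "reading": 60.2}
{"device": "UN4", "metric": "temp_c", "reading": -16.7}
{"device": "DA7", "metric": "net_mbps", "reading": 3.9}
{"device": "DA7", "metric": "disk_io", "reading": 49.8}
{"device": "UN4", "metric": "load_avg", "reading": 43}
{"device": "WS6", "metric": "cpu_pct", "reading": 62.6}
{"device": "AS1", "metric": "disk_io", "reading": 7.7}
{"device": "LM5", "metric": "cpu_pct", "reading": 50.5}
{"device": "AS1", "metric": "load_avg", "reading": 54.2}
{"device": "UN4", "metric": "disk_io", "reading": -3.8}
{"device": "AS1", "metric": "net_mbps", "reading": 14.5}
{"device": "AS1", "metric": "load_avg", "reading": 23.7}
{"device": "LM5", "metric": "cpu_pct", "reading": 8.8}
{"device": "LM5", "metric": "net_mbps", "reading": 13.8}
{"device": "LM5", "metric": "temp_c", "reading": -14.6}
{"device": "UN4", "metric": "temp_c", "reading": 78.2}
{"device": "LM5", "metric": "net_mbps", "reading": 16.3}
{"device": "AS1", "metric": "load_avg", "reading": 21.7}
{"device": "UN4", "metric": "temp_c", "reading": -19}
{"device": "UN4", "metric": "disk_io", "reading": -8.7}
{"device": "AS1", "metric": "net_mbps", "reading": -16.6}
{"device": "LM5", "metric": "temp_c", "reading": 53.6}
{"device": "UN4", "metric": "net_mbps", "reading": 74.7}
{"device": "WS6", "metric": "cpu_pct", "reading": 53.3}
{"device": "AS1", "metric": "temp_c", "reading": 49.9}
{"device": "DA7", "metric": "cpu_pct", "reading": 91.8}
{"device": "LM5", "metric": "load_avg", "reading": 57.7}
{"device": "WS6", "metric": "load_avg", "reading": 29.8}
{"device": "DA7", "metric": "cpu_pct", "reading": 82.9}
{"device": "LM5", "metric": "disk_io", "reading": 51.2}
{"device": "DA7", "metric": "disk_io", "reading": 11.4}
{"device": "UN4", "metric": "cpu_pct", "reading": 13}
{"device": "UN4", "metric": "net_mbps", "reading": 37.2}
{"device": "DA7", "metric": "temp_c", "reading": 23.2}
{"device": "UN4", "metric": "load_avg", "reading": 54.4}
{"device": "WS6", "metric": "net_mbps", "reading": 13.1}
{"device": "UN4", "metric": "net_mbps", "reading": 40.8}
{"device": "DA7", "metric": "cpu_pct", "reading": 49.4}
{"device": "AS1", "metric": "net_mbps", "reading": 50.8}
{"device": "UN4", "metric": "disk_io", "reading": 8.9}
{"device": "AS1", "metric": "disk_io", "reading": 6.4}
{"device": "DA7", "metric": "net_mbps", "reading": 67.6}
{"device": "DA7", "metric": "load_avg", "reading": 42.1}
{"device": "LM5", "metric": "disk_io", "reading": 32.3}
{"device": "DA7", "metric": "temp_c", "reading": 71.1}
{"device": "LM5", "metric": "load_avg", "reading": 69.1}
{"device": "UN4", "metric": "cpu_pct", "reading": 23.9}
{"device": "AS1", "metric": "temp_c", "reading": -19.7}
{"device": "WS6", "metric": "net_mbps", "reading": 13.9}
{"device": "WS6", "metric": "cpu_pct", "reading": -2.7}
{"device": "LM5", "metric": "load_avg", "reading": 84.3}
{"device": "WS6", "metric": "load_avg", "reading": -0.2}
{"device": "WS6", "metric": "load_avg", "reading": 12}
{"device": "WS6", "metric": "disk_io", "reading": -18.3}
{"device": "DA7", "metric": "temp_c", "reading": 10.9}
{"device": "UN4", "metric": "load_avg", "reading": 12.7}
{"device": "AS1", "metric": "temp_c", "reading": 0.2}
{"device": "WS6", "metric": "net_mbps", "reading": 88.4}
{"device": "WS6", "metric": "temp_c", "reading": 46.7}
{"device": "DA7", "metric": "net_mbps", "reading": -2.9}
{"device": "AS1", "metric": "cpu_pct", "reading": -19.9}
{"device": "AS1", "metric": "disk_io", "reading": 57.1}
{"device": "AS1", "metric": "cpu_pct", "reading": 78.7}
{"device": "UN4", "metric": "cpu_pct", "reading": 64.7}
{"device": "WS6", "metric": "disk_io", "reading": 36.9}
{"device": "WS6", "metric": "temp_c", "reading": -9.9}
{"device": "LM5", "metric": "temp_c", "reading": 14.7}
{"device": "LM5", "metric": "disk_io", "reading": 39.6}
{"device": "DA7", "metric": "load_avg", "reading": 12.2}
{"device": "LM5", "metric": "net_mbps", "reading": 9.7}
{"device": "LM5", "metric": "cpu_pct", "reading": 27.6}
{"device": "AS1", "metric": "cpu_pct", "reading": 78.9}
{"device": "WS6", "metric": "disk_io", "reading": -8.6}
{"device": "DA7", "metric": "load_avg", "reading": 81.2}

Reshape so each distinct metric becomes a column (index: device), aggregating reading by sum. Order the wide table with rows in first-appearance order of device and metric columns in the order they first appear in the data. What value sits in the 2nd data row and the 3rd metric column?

With rows in first-appearance order of device, row 2 is device=DA7. metric columns in first-appearance order: temp_c, disk_io, net_mbps, load_avg, cpu_pct; column 3 is net_mbps.
Long rows with device=DA7, metric=net_mbps: 3.9 + 67.6 + -2.9 = 68.6.

68.6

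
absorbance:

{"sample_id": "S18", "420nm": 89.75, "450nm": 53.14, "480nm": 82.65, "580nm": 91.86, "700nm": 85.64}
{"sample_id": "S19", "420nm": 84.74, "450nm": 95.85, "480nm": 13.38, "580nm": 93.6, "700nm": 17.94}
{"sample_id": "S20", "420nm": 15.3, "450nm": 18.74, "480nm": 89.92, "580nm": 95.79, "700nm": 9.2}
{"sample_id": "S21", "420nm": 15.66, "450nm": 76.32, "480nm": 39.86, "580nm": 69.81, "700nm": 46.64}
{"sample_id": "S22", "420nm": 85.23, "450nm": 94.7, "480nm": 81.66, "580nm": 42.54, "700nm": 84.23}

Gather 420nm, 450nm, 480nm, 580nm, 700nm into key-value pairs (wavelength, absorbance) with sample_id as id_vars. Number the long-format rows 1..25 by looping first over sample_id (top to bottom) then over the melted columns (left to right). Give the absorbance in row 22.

94.7

25 rows total (5 × 5). Row 22: index ⌊(22-1)/5⌋ = 4 into sample_id → S22; (22-1) mod 5 = 1 into the melted columns → 450nm.
So row 22 is (S22, 450nm, 94.7); absorbance = 94.7.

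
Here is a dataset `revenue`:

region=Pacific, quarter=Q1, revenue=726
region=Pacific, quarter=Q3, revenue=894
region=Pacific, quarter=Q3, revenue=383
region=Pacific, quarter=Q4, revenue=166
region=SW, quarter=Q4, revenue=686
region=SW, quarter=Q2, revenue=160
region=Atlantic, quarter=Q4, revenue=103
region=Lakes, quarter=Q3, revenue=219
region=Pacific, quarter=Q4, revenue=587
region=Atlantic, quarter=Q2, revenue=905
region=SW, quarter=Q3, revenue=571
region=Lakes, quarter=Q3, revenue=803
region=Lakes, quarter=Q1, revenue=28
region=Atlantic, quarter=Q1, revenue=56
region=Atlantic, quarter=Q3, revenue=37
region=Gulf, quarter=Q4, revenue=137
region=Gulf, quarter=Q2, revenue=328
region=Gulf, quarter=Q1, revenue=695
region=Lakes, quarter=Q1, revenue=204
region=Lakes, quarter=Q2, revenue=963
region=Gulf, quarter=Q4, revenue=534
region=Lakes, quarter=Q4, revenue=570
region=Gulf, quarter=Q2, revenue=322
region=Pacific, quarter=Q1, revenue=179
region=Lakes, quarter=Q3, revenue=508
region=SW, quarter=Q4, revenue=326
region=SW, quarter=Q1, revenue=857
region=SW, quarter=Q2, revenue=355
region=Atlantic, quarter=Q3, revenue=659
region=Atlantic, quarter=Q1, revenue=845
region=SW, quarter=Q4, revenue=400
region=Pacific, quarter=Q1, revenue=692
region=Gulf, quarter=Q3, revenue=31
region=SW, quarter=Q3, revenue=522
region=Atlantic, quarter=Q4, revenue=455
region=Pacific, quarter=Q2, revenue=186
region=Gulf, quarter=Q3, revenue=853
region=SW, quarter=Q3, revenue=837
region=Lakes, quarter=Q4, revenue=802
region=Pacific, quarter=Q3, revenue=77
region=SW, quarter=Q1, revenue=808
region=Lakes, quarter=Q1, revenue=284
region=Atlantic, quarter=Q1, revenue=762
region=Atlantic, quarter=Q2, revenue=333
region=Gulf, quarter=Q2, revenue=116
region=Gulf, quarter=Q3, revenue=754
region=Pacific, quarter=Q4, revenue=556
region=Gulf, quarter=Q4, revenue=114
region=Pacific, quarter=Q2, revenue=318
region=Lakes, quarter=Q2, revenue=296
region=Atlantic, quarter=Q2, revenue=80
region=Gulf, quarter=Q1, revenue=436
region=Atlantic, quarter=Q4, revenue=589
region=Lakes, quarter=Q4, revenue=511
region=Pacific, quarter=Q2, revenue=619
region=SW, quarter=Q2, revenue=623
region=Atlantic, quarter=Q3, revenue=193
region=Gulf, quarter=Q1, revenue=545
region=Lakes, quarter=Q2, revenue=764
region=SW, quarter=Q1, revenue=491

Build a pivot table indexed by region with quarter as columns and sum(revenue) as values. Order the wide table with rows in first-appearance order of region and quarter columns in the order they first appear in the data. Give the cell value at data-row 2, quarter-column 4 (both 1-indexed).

With rows in first-appearance order of region, row 2 is region=SW. quarter columns in first-appearance order: Q1, Q3, Q4, Q2; column 4 is Q2.
Long rows with region=SW, quarter=Q2: 160 + 355 + 623 = 1138.

1138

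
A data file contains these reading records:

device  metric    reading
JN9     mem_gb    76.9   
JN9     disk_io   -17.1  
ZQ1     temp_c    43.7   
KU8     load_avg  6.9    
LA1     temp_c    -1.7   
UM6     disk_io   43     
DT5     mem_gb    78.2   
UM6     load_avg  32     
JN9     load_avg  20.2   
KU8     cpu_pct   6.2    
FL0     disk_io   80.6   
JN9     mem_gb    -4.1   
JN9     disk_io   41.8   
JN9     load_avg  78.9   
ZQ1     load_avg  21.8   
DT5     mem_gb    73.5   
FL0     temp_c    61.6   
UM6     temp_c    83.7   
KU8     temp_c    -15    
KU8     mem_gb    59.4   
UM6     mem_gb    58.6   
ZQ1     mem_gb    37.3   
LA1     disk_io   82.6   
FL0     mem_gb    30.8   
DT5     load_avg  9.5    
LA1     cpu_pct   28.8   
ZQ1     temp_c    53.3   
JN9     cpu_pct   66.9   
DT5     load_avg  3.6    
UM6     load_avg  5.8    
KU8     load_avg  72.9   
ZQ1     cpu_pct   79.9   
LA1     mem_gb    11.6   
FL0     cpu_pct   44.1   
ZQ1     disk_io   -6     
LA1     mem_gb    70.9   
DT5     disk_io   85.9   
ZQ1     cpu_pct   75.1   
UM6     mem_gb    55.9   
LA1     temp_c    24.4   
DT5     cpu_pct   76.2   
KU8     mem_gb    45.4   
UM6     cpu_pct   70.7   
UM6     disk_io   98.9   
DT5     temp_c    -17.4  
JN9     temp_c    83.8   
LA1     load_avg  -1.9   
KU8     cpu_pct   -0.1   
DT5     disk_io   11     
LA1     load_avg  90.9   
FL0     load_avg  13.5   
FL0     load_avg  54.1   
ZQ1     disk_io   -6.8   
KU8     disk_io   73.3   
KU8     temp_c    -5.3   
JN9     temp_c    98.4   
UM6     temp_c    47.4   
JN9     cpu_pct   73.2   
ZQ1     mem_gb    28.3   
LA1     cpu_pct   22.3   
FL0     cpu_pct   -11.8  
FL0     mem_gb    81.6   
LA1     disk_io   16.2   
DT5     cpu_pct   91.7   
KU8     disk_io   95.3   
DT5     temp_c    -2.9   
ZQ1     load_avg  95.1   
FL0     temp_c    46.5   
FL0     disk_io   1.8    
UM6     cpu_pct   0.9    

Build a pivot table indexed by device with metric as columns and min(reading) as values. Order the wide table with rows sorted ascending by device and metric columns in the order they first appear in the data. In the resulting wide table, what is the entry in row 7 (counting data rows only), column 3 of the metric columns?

43.7

With rows sorted ascending by device, row 7 is device=ZQ1. metric columns in first-appearance order: mem_gb, disk_io, temp_c, load_avg, cpu_pct; column 3 is temp_c.
Long rows with device=ZQ1, metric=temp_c: min(43.7, 53.3) = 43.7.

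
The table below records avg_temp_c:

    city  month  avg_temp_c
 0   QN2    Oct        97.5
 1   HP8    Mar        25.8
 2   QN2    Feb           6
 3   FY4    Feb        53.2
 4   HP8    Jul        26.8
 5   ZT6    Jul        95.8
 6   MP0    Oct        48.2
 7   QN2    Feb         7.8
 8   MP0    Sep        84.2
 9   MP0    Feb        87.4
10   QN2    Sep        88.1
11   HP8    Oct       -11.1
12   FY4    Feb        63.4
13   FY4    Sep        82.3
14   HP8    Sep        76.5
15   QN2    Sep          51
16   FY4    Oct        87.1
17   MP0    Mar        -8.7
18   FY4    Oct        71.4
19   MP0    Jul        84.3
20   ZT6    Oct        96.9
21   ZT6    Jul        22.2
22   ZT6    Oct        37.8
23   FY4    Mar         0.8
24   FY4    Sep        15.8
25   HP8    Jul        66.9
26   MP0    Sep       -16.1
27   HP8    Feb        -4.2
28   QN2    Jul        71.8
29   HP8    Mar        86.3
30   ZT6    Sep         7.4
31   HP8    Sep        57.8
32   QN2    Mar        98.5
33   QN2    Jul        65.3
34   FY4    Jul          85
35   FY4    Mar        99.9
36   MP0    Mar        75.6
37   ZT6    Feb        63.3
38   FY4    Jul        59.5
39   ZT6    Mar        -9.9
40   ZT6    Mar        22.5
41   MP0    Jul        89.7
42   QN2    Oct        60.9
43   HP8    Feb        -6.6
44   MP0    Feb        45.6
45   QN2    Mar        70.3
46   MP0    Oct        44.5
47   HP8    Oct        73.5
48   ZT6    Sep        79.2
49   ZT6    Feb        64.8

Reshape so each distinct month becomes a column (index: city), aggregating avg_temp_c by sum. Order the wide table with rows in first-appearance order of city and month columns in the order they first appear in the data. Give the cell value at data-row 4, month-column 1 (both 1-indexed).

With rows in first-appearance order of city, row 4 is city=ZT6. month columns in first-appearance order: Oct, Mar, Feb, Jul, Sep; column 1 is Oct.
Long rows with city=ZT6, month=Oct: 96.9 + 37.8 = 134.7.

134.7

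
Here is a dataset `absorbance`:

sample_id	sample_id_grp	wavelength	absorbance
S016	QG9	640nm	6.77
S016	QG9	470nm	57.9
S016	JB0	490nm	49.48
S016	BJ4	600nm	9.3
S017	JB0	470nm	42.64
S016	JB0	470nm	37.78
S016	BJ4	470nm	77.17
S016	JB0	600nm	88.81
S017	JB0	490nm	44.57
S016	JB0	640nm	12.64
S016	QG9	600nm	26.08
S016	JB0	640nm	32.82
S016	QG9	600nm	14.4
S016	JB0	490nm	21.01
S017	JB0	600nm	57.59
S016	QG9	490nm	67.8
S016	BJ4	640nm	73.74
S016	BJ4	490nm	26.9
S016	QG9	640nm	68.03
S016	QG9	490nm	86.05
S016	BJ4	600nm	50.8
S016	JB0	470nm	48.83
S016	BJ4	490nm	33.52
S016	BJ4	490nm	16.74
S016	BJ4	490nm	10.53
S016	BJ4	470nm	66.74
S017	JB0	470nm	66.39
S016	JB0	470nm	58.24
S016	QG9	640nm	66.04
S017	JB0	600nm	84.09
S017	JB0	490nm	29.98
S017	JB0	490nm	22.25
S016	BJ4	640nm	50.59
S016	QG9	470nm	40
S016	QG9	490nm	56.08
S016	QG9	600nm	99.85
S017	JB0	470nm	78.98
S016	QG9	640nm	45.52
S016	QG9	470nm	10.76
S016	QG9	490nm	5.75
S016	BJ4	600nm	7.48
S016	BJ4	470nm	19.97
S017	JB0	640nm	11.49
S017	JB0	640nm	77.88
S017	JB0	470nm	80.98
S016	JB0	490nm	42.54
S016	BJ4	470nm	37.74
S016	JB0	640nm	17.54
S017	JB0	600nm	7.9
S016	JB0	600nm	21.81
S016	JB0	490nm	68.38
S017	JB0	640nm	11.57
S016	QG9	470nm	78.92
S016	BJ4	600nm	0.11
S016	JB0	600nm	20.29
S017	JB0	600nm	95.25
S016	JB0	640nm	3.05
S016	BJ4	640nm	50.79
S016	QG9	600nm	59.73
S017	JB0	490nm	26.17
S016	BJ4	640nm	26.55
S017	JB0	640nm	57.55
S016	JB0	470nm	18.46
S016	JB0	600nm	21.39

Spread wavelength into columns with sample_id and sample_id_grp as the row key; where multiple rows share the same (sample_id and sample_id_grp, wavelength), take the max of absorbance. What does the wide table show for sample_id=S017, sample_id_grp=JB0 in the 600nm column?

Rows with sample_id=S017, sample_id_grp=JB0 and wavelength=600nm: absorbance values are 57.59, 84.09, 7.9, 95.25.
max(57.59, 84.09, 7.9, 95.25) = 95.25.

95.25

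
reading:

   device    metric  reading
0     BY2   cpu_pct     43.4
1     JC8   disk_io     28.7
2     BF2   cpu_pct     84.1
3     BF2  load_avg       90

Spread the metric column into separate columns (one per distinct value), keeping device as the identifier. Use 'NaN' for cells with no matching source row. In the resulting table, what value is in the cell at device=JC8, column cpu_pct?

NaN

No long-format row has device=JC8 and metric=cpu_pct, so the cell is NaN.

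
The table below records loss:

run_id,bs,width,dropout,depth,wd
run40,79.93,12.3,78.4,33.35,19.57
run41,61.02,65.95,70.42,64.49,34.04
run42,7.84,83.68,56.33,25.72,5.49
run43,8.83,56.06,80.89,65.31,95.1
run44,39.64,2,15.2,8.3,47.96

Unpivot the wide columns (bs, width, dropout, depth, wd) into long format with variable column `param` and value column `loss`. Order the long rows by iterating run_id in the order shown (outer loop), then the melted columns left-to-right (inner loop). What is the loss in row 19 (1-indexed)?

65.31

25 rows total (5 × 5). Row 19: index ⌊(19-1)/5⌋ = 3 into run_id → run43; (19-1) mod 5 = 3 into the melted columns → depth.
So row 19 is (run43, depth, 65.31); loss = 65.31.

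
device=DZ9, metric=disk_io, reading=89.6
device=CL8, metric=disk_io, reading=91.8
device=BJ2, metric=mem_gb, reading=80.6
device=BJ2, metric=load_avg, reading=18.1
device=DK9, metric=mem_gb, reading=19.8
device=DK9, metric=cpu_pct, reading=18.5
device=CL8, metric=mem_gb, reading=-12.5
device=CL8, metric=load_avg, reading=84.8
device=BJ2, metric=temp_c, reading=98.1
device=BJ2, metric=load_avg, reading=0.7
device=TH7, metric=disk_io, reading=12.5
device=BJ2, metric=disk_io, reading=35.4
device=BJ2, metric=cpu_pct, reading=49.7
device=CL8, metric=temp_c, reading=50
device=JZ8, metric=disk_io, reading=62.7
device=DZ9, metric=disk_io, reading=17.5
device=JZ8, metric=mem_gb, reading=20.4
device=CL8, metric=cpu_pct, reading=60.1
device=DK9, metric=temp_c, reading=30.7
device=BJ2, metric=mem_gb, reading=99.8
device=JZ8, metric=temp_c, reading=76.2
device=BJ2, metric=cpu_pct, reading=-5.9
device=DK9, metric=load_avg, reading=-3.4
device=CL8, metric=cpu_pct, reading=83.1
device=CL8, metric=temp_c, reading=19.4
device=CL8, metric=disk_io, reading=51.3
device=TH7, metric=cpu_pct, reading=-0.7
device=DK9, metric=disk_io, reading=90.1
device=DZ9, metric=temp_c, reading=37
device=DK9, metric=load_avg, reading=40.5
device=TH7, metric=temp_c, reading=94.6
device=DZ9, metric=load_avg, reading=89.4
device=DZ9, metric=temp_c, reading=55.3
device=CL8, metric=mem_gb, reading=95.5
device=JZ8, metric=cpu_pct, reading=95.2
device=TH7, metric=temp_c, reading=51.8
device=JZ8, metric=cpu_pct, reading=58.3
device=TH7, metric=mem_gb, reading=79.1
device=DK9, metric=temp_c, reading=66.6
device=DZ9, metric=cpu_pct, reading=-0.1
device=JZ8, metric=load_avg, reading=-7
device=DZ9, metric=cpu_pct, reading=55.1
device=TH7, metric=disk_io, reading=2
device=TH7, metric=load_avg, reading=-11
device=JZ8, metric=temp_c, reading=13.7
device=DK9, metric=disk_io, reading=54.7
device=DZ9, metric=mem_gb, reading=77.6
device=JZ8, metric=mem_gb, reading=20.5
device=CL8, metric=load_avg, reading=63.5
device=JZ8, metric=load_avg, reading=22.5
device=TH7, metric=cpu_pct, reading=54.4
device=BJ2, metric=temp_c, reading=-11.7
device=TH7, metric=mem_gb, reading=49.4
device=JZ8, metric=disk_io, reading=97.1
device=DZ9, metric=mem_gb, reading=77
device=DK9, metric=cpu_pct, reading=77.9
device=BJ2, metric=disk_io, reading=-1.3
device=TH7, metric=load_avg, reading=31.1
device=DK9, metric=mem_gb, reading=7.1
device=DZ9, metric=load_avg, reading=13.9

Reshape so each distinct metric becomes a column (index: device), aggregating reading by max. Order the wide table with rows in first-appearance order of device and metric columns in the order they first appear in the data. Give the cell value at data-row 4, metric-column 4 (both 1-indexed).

77.9

With rows in first-appearance order of device, row 4 is device=DK9. metric columns in first-appearance order: disk_io, mem_gb, load_avg, cpu_pct, temp_c; column 4 is cpu_pct.
Long rows with device=DK9, metric=cpu_pct: max(18.5, 77.9) = 77.9.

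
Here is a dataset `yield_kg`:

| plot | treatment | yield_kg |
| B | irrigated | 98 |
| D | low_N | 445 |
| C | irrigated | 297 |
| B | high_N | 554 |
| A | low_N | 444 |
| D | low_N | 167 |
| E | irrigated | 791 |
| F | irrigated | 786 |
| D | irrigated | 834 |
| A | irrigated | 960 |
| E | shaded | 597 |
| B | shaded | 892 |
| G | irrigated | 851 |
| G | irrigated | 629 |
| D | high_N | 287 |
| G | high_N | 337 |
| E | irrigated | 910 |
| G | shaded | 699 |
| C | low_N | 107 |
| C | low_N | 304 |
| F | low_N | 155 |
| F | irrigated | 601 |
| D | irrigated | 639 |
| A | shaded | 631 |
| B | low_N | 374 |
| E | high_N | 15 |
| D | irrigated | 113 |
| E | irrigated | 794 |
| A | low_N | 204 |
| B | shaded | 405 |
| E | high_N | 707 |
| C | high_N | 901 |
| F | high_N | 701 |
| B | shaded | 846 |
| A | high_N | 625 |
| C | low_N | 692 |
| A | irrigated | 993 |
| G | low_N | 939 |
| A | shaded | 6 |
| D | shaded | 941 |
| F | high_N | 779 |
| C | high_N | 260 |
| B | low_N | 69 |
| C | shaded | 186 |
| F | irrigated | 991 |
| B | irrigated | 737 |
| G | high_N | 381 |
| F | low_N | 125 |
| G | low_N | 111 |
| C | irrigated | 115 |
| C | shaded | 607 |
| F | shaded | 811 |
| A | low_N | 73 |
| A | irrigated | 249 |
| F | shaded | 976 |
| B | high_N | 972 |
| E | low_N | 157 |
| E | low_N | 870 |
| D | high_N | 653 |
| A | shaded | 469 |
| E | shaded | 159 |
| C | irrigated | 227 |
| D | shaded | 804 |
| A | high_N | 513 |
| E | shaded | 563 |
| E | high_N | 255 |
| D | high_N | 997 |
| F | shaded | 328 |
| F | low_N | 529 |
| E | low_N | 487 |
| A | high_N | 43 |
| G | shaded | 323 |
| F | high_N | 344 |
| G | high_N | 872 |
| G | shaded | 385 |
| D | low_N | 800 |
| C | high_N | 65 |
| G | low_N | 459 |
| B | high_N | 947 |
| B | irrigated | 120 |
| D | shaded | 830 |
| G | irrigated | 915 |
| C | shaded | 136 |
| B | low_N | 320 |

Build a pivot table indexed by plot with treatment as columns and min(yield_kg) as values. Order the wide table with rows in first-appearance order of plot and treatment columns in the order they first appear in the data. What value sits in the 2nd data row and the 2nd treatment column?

With rows in first-appearance order of plot, row 2 is plot=D. treatment columns in first-appearance order: irrigated, low_N, high_N, shaded; column 2 is low_N.
Long rows with plot=D, treatment=low_N: min(445, 167, 800) = 167.

167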